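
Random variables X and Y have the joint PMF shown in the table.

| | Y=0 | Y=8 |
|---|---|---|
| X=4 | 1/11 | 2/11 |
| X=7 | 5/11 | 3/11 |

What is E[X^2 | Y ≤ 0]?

P(Y ≤ 0) = 6/11.
Σ X^2·P over the event = 16·(1/11) + 49·(5/11) = 261/11.
E[X^2 | Y ≤ 0] = (261/11) / (6/11) = 87/2.

87/2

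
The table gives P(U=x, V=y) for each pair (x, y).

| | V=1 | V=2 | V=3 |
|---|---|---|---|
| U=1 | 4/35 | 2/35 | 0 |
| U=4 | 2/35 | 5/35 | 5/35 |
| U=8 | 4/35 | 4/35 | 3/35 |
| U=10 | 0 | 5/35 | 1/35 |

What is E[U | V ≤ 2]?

P(V ≤ 2) = 26/35.
Σ U·P over the event = 1·(4/35) + 1·(2/35) + 4·(2/35) + 4·(5/35) + 8·(4/35) + 8·(4/35) + 10·(5/35) = 148/35.
E[U | V ≤ 2] = (148/35) / (26/35) = 74/13.

74/13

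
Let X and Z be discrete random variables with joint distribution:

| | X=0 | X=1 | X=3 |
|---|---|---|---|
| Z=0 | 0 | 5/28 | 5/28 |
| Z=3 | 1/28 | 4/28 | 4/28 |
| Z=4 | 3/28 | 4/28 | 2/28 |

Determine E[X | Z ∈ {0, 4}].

P(Z ∈ {0, 4}) = 19/28.
Σ X·P over the event = 0·(3/28) + 1·(5/28) + 1·(4/28) + 3·(5/28) + 3·(2/28) = 15/14.
E[X | Z ∈ {0, 4}] = (15/14) / (19/28) = 30/19.

30/19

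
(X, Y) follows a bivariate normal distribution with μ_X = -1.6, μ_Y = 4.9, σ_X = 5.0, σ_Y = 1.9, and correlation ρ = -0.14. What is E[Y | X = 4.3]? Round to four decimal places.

4.5861

For a bivariate normal, E[Y | X=x] = μ_Y + ρ·(σ_Y/σ_X)·(x − μ_X).
E[Y | X=4.3] = 4.9 + (-0.14)·(1.9/5.0)·(4.3 − (-1.6)) = 4.9 + (-0.0532)·(5.9) = 4.5861.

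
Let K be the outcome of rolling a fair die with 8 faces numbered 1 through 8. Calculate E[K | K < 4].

Given K < 4, K is equally likely to be any of {1, 2, 3}.
E[K | K < 4] = (1 + 2 + 3) / 3 = 2.

2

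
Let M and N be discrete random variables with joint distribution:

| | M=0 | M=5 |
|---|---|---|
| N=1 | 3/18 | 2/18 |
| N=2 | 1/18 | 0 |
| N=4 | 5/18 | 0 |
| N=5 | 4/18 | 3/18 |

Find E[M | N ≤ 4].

10/11

P(N ≤ 4) = 11/18.
Σ M·P over the event = 0·(3/18) + 0·(1/18) + 0·(5/18) + 5·(2/18) = 5/9.
E[M | N ≤ 4] = (5/9) / (11/18) = 10/11.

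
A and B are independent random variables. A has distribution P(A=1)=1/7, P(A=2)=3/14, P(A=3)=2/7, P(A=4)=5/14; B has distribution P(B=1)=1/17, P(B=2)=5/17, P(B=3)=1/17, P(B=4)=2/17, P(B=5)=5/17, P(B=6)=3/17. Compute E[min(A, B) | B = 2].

13/7

P(B = 2) = 5/17.
Summing min(A,B)·P(x,y) over outcomes with B = 2 gives 65/119.
E[min(A, B) | B = 2] = (65/119) / (5/17) = 13/7.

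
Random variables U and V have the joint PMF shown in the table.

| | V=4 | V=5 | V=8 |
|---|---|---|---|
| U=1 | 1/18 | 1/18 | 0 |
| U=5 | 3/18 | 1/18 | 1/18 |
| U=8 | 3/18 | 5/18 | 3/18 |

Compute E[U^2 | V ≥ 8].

217/4

P(V ≥ 8) = 2/9.
Σ U^2·P over the event = 25·(1/18) + 64·(3/18) = 217/18.
E[U^2 | V ≥ 8] = (217/18) / (2/9) = 217/4.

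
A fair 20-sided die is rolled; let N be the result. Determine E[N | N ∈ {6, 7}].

P(N ∈ {6, 7}) = 1/10.
Σ over the event: 6·1/20 + 7·1/20 = 13/20.
E[N | N ∈ {6, 7}] = (13/20) / (1/10) = 13/2.

13/2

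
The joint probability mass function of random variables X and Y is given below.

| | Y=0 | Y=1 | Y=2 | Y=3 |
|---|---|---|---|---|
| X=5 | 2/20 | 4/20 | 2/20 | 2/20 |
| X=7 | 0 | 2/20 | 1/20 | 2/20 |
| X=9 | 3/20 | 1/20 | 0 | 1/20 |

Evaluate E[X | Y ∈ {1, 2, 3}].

31/5

P(Y ∈ {1, 2, 3}) = 3/4.
Summing X·P(X=x,Y=y) over the conditioning event gives 93/20.
E[X | Y ∈ {1, 2, 3}] = (93/20) / (3/4) = 31/5.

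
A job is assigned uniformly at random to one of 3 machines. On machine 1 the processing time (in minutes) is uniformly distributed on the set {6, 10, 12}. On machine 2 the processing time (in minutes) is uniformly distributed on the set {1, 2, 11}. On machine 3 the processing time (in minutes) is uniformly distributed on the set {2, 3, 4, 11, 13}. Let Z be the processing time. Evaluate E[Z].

E[Z | machine 1] = (6+10+12)/3 = 28/3.
E[Z | machine 2] = (1+2+11)/3 = 14/3.
E[Z | machine 3] = (2+3+4+11+13)/5 = 33/5.
E[Z] = (1/3)·(28/3) + (1/3)·(14/3) + (1/3)·(33/5) = 103/15.

103/15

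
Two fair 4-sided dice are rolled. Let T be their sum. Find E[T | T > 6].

22/3

P(T > 6) = 3/16.
Σ over the event: 7·1/8 + 8·1/16 = 11/8.
E[T | T > 6] = (11/8) / (3/16) = 22/3.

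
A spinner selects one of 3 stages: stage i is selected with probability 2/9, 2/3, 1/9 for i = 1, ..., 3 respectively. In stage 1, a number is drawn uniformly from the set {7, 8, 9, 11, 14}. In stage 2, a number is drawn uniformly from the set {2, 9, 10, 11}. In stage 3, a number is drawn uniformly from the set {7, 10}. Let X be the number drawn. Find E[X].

E[X | stage 1] = (7+8+9+11+14)/5 = 49/5.
E[X | stage 2] = (2+9+10+11)/4 = 8.
E[X | stage 3] = (7+10)/2 = 17/2.
By the law of total expectation,
E[X] = (2/9)·(49/5) + (2/3)·(8) + (1/9)·(17/2) = 761/90.

761/90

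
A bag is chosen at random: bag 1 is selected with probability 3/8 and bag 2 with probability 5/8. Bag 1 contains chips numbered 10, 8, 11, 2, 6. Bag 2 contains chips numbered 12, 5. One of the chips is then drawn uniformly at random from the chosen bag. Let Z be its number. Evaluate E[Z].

647/80

E[Z | bag 1] = (10+8+11+2+6)/5 = 37/5.
E[Z | bag 2] = (12+5)/2 = 17/2.
E[Z] = (3/8)·(37/5) + (5/8)·(17/2) = 647/80.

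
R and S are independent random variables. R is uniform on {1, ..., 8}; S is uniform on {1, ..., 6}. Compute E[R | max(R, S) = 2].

P(max(R, S) = 2) = 1/16.
Summing R·P(x,y) over outcomes with max(R, S) = 2 gives 5/48.
E[R | max(R, S) = 2] = (5/48) / (1/16) = 5/3.

5/3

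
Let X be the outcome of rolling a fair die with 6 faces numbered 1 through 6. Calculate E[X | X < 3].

3/2

Given X < 3, X is equally likely to be any of {1, 2}.
E[X | X < 3] = (1 + 2) / 2 = 3/2.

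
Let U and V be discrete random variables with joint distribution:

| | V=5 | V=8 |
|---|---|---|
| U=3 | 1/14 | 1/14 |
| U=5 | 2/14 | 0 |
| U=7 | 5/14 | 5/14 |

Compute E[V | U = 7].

13/2

P(U = 7) = 5/7.
Σ V·P over the event = 5·(5/14) + 8·(5/14) = 65/14.
E[V | U = 7] = (65/14) / (5/7) = 13/2.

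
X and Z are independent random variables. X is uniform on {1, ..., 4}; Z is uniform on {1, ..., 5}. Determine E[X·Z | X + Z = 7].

Outcomes with X + Z = 7: (2,5), (3,4), (4,3), each with probability 1/20.
E[X·Z | X + Z = 7] = (10 + 12 + 12) / 3 = 34/3.

34/3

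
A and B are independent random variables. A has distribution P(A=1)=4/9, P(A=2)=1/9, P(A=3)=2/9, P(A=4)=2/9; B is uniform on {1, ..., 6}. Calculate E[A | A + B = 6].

20/9

P(A + B = 6) = 1/6.
Summing A·P(x,y) over outcomes with A + B = 6 gives 10/27.
E[A | A + B = 6] = (10/27) / (1/6) = 20/9.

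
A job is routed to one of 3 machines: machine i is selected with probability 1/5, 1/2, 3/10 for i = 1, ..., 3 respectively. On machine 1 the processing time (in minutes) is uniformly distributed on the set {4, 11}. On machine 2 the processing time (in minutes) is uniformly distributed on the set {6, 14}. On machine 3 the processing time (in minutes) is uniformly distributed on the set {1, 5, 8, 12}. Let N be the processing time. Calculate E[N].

169/20

E[N | machine 1] = (4+11)/2 = 15/2.
E[N | machine 2] = (6+14)/2 = 10.
E[N | machine 3] = (1+5+8+12)/4 = 13/2.
E[N] = (1/5)·(15/2) + (1/2)·(10) + (3/10)·(13/2) = 169/20.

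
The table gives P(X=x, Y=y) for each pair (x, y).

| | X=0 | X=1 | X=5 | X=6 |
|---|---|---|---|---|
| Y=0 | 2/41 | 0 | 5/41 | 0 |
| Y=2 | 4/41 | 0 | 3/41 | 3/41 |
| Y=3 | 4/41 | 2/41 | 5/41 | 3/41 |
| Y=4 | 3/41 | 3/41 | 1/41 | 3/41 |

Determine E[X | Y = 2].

P(Y = 2) = 10/41.
Summing X·P(X=x,Y=y) over the conditioning event gives 33/41.
E[X | Y = 2] = (33/41) / (10/41) = 33/10.

33/10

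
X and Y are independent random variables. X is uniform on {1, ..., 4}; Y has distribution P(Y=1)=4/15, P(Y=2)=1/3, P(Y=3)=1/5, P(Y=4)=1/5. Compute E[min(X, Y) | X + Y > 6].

10/3

P(X + Y > 6) = 3/20.
Summing min(X,Y)·P(x,y) over outcomes with X + Y > 6 gives 1/2.
E[min(X, Y) | X + Y > 6] = (1/2) / (3/20) = 10/3.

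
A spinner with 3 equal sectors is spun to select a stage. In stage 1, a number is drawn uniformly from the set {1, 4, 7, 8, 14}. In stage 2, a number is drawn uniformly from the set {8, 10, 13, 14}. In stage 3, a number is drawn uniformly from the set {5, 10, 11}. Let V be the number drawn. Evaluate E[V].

E[V | stage 1] = (1+4+7+8+14)/5 = 34/5.
E[V | stage 2] = (8+10+13+14)/4 = 45/4.
E[V | stage 3] = (5+10+11)/3 = 26/3.
E[V] = (1/3)·(34/5) + (1/3)·(45/4) + (1/3)·(26/3) = 1603/180.

1603/180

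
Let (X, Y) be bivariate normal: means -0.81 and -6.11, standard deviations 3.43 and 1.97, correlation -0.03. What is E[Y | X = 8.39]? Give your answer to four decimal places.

For a bivariate normal, E[Y | X=x] = μ_Y + ρ·(σ_Y/σ_X)·(x − μ_X).
E[Y | X=8.39] = -6.11 + (-0.03)·(1.97/3.43)·(8.39 − (-0.81)) = -6.11 + (-0.01723)·(9.2) = -6.2685.

-6.2685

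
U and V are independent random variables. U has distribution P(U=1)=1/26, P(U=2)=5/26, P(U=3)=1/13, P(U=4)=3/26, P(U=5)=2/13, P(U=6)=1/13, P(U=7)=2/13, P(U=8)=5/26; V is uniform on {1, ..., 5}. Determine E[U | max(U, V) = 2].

21/11

P(max(U, V) = 2) = 11/130.
Summing U·P(x,y) over outcomes with max(U, V) = 2 gives 21/130.
E[U | max(U, V) = 2] = (21/130) / (11/130) = 21/11.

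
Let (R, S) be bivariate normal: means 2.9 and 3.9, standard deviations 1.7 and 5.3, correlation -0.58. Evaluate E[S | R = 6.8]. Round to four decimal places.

For a bivariate normal, E[S | R=x] = μ_S + ρ·(σ_S/σ_R)·(x − μ_R).
E[S | R=6.8] = 3.9 + (-0.58)·(5.3/1.7)·(6.8 − (2.9)) = 3.9 + (-1.80824)·(3.9) = -3.1521.

-3.1521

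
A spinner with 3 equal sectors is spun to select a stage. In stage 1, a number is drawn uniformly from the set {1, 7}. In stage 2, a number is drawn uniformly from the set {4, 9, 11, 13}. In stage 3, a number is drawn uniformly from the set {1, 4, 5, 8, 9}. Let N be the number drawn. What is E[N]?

E[N | stage 1] = (1+7)/2 = 4.
E[N | stage 2] = (4+9+11+13)/4 = 37/4.
E[N | stage 3] = (1+4+5+8+9)/5 = 27/5.
E[N] = (1/3)·(4) + (1/3)·(37/4) + (1/3)·(27/5) = 373/60.

373/60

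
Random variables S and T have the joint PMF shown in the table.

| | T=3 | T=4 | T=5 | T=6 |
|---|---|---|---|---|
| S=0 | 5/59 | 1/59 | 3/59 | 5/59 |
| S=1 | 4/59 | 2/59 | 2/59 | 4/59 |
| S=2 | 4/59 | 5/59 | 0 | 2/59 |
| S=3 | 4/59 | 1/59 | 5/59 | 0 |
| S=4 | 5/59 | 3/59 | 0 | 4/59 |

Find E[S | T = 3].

P(T = 3) = 22/59.
Σ S·P over the event = 0·(5/59) + 1·(4/59) + 2·(4/59) + 3·(4/59) + 4·(5/59) = 44/59.
E[S | T = 3] = (44/59) / (22/59) = 2.

2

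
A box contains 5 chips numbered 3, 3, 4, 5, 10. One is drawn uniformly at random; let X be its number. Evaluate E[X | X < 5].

10/3

P(X < 5) = 3/5.
Σ over the event: 3·2/5 + 4·1/5 = 2.
E[X | X < 5] = (2) / (3/5) = 10/3.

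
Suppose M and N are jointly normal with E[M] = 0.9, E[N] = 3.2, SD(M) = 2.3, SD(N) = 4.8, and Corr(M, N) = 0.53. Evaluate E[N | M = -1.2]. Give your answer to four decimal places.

E[N | M=x] = μ_N + ρ(σ_N/σ_M)(x − μ_M) for jointly normal variables.
E[N | M=-1.2] = 3.2 + (0.53)·(4.8/2.3)·(-1.2 − (0.9)) = 3.2 + (1.1061)·(-2.1) = 0.8772.

0.8772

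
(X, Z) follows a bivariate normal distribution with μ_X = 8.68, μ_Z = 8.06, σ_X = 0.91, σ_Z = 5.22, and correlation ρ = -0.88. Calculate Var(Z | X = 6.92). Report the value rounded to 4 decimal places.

6.1472

For a bivariate normal, Var(Z | X=x) = σ_Z²(1 − ρ²).
Var(Z | X=6.92) = (5.22)²·(1 − (-0.88)²) = 27.2484·0.2256 = 6.1472.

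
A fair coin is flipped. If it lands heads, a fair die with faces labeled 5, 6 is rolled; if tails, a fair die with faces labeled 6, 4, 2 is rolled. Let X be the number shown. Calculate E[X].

E[X | heads] = (5+6)/2 = 11/2.
E[X | tails] = (6+4+2)/3 = 4.
E[X] = (1/2)·(11/2) + (1/2)·(4) = 19/4.

19/4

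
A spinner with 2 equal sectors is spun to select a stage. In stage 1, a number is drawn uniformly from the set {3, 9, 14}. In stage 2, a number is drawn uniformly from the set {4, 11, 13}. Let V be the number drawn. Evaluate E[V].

E[V | stage 1] = (3+9+14)/3 = 26/3.
E[V | stage 2] = (4+11+13)/3 = 28/3.
E[V] = (1/2)·(26/3) + (1/2)·(28/3) = 9.

9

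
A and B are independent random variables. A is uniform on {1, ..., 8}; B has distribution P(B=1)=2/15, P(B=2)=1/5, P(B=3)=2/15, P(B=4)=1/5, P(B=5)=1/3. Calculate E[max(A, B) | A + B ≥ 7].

487/81

P(A + B ≥ 7) = 27/40.
Summing max(A,B)·P(x,y) over outcomes with A + B ≥ 7 gives 487/120.
E[max(A, B) | A + B ≥ 7] = (487/120) / (27/40) = 487/81.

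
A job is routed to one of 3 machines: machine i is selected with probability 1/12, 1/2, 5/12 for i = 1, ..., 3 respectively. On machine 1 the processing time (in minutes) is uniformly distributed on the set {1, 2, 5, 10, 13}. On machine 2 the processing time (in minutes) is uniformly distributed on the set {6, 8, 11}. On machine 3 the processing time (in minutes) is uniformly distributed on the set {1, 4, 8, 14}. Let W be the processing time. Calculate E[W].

1799/240

E[W | machine 1] = (1+2+5+10+13)/5 = 31/5.
E[W | machine 2] = (6+8+11)/3 = 25/3.
E[W | machine 3] = (1+4+8+14)/4 = 27/4.
E[W] = (1/12)·(31/5) + (1/2)·(25/3) + (5/12)·(27/4) = 1799/240.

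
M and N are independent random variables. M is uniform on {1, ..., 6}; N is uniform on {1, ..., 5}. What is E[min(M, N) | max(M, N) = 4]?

Outcomes with max(M, N) = 4: (1,4), (2,4), (3,4), (4,1), (4,2), (4,3), (4,4), each with probability 1/30.
E[min(M, N) | max(M, N) = 4] = (1 + 2 + 3 + 1 + 2 + 3 + 4) / 7 = 16/7.

16/7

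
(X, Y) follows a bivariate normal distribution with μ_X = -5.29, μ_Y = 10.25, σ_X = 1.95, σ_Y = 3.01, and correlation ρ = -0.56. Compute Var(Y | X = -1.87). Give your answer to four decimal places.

6.2189

For a bivariate normal, Var(Y | X=x) = σ_Y²(1 − ρ²).
Var(Y | X=-1.87) = (3.01)²·(1 − (-0.56)²) = 9.0601·0.6864 = 6.2189.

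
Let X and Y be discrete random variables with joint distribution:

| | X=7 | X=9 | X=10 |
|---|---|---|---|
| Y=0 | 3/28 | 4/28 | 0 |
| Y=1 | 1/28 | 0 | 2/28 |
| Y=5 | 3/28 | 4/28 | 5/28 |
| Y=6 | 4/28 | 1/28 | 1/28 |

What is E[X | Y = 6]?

47/6

P(Y = 6) = 3/14.
Σ X·P over the event = 7·(4/28) + 9·(1/28) + 10·(1/28) = 47/28.
E[X | Y = 6] = (47/28) / (3/14) = 47/6.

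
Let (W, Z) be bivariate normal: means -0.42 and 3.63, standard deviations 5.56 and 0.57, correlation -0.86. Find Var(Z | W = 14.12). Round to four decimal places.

0.0846

The conditional variance in a bivariate normal is σ_Z²(1 − ρ²), independent of x.
Var(Z | W=14.12) = (0.57)²·(1 − (-0.86)²) = 0.3249·0.2604 = 0.0846.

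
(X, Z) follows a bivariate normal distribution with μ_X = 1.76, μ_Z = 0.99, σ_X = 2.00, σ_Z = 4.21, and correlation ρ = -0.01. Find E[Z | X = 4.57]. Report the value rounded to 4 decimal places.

0.9308

For a bivariate normal, E[Z | X=x] = μ_Z + ρ·(σ_Z/σ_X)·(x − μ_X).
E[Z | X=4.57] = 0.99 + (-0.01)·(4.21/2.00)·(4.57 − (1.76)) = 0.99 + (-0.02105)·(2.81) = 0.9308.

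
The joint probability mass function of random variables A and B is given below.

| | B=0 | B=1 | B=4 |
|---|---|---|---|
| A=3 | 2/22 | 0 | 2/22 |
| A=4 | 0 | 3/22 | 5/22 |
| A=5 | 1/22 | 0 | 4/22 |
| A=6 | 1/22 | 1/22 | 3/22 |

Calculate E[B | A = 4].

23/8

P(A = 4) = 4/11.
Σ B·P over the event = 1·(3/22) + 4·(5/22) = 23/22.
E[B | A = 4] = (23/22) / (4/11) = 23/8.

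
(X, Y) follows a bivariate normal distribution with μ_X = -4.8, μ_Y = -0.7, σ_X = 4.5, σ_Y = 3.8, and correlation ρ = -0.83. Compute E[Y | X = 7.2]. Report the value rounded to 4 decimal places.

-9.1107

The regression of Y on X has slope ρ·σ_Y/σ_X and passes through (μ_X, μ_Y).
E[Y | X=7.2] = -0.7 + (-0.83)·(3.8/4.5)·(7.2 − (-4.8)) = -0.7 + (-0.70089)·(12) = -9.1107.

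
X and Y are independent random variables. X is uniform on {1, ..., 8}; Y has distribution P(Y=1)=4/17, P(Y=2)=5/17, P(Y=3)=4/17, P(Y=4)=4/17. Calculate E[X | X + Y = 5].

P(X + Y = 5) = 1/8.
Summing X·P(x,y) over outcomes with X + Y = 5 gives 43/136.
E[X | X + Y = 5] = (43/136) / (1/8) = 43/17.

43/17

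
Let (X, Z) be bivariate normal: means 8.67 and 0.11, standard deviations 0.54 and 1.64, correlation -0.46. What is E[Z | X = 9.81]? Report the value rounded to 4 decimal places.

-1.4826

The regression of Z on X has slope ρ·σ_Z/σ_X and passes through (μ_X, μ_Z).
E[Z | X=9.81] = 0.11 + (-0.46)·(1.64/0.54)·(9.81 − (8.67)) = 0.11 + (-1.397)·(1.14) = -1.4826.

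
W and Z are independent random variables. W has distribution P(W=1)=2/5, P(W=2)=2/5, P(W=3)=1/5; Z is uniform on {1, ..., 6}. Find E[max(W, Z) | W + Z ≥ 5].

P(W + Z ≥ 5) = 19/30.
Summing max(W,Z)·P(x,y) over outcomes with W + Z ≥ 5 gives 29/10.
E[max(W, Z) | W + Z ≥ 5] = (29/10) / (19/30) = 87/19.

87/19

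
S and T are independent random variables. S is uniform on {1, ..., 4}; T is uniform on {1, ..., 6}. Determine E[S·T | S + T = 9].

Outcomes with S + T = 9: (3,6), (4,5), each with probability 1/24.
E[S·T | S + T = 9] = (18 + 20) / 2 = 19.

19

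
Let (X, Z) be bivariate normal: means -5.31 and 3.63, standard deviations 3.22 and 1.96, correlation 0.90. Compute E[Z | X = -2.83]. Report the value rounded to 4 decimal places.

4.9886

The regression of Z on X has slope ρ·σ_Z/σ_X and passes through (μ_X, μ_Z).
E[Z | X=-2.83] = 3.63 + (0.90)·(1.96/3.22)·(-2.83 − (-5.31)) = 3.63 + (0.54783)·(2.48) = 4.9886.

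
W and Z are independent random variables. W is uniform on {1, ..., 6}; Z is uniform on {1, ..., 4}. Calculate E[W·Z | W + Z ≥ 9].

62/3

Outcomes with W + Z ≥ 9: (5,4), (6,3), (6,4), each with probability 1/24.
E[W·Z | W + Z ≥ 9] = (20 + 18 + 24) / 3 = 62/3.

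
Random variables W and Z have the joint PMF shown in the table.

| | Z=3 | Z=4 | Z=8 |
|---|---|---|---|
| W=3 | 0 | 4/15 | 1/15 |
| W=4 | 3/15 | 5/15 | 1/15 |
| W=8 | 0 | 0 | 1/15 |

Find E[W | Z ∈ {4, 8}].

47/12

P(Z ∈ {4, 8}) = 4/5.
Σ W·P over the event = 3·(4/15) + 3·(1/15) + 4·(5/15) + 4·(1/15) + 8·(1/15) = 47/15.
E[W | Z ∈ {4, 8}] = (47/15) / (4/5) = 47/12.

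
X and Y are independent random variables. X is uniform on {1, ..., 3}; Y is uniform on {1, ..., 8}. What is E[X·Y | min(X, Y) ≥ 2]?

25/2

P(min(X, Y) ≥ 2) = 7/12.
Summing XY·P(x,y) over outcomes with min(X, Y) ≥ 2 gives 175/24.
E[X·Y | min(X, Y) ≥ 2] = (175/24) / (7/12) = 25/2.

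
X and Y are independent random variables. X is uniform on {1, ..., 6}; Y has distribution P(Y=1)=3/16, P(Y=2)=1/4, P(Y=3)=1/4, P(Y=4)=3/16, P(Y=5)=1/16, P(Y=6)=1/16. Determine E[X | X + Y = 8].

61/13

P(X + Y = 8) = 13/96.
Summing X·P(x,y) over outcomes with X + Y = 8 gives 61/96.
E[X | X + Y = 8] = (61/96) / (13/96) = 61/13.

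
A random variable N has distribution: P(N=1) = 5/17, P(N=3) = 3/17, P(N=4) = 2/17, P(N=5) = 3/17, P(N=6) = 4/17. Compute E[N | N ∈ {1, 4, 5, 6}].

P(N ∈ {1, 4, 5, 6}) = 14/17.
Σ over the event: 1·5/17 + 4·2/17 + 5·3/17 + 6·4/17 = 52/17.
E[N | N ∈ {1, 4, 5, 6}] = (52/17) / (14/17) = 26/7.

26/7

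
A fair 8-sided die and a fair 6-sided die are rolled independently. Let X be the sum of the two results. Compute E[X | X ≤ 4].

P(X ≤ 4) = 1/8.
Σ over the event: 2·1/48 + 3·1/24 + 4·1/16 = 5/12.
E[X | X ≤ 4] = (5/12) / (1/8) = 10/3.

10/3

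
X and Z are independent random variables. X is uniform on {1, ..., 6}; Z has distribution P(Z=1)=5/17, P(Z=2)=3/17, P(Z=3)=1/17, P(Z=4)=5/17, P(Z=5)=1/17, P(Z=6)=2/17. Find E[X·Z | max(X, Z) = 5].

P(max(X, Z) = 5) = 19/102.
Summing XZ·P(x,y) over outcomes with max(X, Z) = 5 gives 245/102.
E[X·Z | max(X, Z) = 5] = (245/102) / (19/102) = 245/19.

245/19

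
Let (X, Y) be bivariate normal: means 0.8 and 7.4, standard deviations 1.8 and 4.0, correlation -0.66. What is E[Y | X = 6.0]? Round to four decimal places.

-0.2267

For a bivariate normal, E[Y | X=x] = μ_Y + ρ·(σ_Y/σ_X)·(x − μ_X).
E[Y | X=6.0] = 7.4 + (-0.66)·(4.0/1.8)·(6.0 − (0.8)) = 7.4 + (-1.46667)·(5.2) = -0.2267.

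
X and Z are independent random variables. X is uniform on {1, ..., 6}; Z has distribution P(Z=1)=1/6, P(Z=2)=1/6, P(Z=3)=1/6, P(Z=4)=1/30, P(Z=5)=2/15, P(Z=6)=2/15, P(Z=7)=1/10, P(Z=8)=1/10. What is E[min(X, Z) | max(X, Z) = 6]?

69/22

P(max(X, Z) = 6) = 11/45.
Summing min(X,Z)·P(x,y) over outcomes with max(X, Z) = 6 gives 23/30.
E[min(X, Z) | max(X, Z) = 6] = (23/30) / (11/45) = 69/22.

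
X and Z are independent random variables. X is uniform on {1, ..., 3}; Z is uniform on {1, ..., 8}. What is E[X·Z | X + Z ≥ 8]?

15

Outcomes with X + Z ≥ 8: (1,7), (1,8), (2,6), (2,7), (2,8), (3,5), (3,6), (3,7), (3,8), each with probability 1/24.
E[X·Z | X + Z ≥ 8] = (7 + 8 + 12 + 14 + 16 + 15 + 18 + 21 + 24) / 9 = 15.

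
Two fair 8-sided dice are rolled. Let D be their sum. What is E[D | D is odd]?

9

P(D is odd) = 1/2.
Σ over the event: 3·1/32 + 5·1/16 + 7·3/32 + 9·1/8 + 11·3/32 + 13·1/16 + 15·1/32 = 9/2.
E[D | D is odd] = (9/2) / (1/2) = 9.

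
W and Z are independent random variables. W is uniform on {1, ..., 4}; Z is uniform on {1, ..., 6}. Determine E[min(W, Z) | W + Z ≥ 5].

43/18

P(W + Z ≥ 5) = 3/4.
Summing min(W,Z)·P(x,y) over outcomes with W + Z ≥ 5 gives 43/24.
E[min(W, Z) | W + Z ≥ 5] = (43/24) / (3/4) = 43/18.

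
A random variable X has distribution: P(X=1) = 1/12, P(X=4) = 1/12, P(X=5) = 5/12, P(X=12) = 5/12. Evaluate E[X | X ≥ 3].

89/11

P(X ≥ 3) = 11/12.
Σ over the event: 4·1/12 + 5·5/12 + 12·5/12 = 89/12.
E[X | X ≥ 3] = (89/12) / (11/12) = 89/11.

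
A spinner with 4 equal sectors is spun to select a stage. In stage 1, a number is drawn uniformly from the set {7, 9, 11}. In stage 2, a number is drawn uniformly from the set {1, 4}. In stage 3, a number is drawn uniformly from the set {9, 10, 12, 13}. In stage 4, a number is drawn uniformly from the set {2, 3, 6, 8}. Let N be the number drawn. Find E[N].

109/16

E[N | stage 1] = (7+9+11)/3 = 9.
E[N | stage 2] = (1+4)/2 = 5/2.
E[N | stage 3] = (9+10+12+13)/4 = 11.
E[N | stage 4] = (2+3+6+8)/4 = 19/4.
E[N] = (1/4)·(9) + (1/4)·(5/2) + (1/4)·(11) + (1/4)·(19/4) = 109/16.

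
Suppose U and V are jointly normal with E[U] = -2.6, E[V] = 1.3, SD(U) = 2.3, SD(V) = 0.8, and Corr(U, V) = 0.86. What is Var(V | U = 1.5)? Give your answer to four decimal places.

The conditional variance in a bivariate normal is σ_V²(1 − ρ²), independent of x.
Var(V | U=1.5) = (0.8)²·(1 − (0.86)²) = 0.64·0.2604 = 0.1667.

0.1667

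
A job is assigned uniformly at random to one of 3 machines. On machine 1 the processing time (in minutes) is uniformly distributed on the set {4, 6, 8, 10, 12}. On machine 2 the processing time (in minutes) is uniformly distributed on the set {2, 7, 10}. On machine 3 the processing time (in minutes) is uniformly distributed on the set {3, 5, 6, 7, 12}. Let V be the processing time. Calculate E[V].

E[V | machine 1] = (4+6+8+10+12)/5 = 8.
E[V | machine 2] = (2+7+10)/3 = 19/3.
E[V | machine 3] = (3+5+6+7+12)/5 = 33/5.
By the law of total expectation,
E[V] = (1/3)·(8) + (1/3)·(19/3) + (1/3)·(33/5) = 314/45.

314/45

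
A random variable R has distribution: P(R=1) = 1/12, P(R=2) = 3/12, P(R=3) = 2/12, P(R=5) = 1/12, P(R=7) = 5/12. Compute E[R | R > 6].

P(R > 6) = 5/12.
Σ over the event: 7·5/12 = 35/12.
E[R | R > 6] = (35/12) / (5/12) = 7.

7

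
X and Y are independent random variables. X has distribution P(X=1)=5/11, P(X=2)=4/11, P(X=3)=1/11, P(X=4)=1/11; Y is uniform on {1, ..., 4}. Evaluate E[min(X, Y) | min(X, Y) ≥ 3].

P(min(X, Y) ≥ 3) = 1/11.
Summing min(X,Y)·P(x,y) over outcomes with min(X, Y) ≥ 3 gives 13/44.
E[min(X, Y) | min(X, Y) ≥ 3] = (13/44) / (1/11) = 13/4.

13/4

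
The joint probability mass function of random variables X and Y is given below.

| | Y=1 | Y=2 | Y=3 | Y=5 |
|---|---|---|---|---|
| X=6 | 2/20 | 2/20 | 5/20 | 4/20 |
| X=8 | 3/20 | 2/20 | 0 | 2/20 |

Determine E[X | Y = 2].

7

P(Y = 2) = 1/5.
Σ X·P over the event = 6·(2/20) + 8·(2/20) = 7/5.
E[X | Y = 2] = (7/5) / (1/5) = 7.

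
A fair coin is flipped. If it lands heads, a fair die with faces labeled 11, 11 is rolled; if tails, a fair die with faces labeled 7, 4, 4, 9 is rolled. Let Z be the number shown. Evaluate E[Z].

17/2

E[Z | heads] = (11+11)/2 = 11.
E[Z | tails] = (7+4+4+9)/4 = 6.
E[Z] = (1/2)·(11) + (1/2)·(6) = 17/2.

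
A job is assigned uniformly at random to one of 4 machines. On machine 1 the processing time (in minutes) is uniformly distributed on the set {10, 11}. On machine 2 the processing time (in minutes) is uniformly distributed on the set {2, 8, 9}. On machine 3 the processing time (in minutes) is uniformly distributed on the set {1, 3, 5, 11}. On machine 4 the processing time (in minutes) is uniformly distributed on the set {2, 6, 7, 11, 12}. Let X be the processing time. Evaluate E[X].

883/120

E[X | machine 1] = (10+11)/2 = 21/2.
E[X | machine 2] = (2+8+9)/3 = 19/3.
E[X | machine 3] = (1+3+5+11)/4 = 5.
E[X | machine 4] = (2+6+7+11+12)/5 = 38/5.
E[X] = (1/4)·(21/2) + (1/4)·(19/3) + (1/4)·(5) + (1/4)·(38/5) = 883/120.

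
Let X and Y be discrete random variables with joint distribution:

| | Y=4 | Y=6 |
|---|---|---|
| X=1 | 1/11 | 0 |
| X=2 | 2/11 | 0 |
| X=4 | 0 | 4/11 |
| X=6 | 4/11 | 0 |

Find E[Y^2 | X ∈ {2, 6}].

P(X ∈ {2, 6}) = 6/11.
Σ Y^2·P over the event = 16·(2/11) + 16·(4/11) = 96/11.
E[Y^2 | X ∈ {2, 6}] = (96/11) / (6/11) = 16.

16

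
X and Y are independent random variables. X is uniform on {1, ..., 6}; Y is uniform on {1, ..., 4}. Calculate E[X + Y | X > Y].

P(X > Y) = 7/12.
Summing (X+Y)·P(x,y) over outcomes with X > Y gives 47/12.
E[X + Y | X > Y] = (47/12) / (7/12) = 47/7.

47/7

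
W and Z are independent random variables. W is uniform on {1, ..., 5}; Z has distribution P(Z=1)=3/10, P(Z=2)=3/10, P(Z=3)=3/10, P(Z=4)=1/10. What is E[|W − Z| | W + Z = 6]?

P(W + Z = 6) = 1/5.
Summing |W−Z|·P(x,y) over outcomes with W + Z = 6 gives 2/5.
E[|W − Z| | W + Z = 6] = (2/5) / (1/5) = 2.

2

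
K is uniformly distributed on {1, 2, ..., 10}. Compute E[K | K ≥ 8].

Given K ≥ 8, K is equally likely to be any of {8, 9, 10}.
E[K | K ≥ 8] = (8 + 9 + 10) / 3 = 9.

9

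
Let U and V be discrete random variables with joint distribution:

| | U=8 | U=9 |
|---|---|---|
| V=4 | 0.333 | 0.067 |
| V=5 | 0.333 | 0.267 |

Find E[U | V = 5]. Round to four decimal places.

P(V = 5) = 0.600.
Σ U·P over the event = 8·(0.333) + 9·(0.267) = 5.067.
E[U | V = 5] = (5.067) / (0.600) = 8.4450.

8.4450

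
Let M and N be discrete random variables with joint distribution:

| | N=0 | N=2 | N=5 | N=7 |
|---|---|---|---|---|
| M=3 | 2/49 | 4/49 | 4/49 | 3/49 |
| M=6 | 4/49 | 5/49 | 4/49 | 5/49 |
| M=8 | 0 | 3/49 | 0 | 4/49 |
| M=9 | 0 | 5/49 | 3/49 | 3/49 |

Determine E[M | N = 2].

P(N = 2) = 17/49.
Σ M·P over the event = 3·(4/49) + 6·(5/49) + 8·(3/49) + 9·(5/49) = 111/49.
E[M | N = 2] = (111/49) / (17/49) = 111/17.

111/17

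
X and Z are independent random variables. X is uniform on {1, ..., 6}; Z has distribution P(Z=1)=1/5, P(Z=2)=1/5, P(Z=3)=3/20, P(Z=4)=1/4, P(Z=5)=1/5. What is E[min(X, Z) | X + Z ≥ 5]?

256/97

P(X + Z ≥ 5) = 97/120.
Summing min(X,Z)·P(x,y) over outcomes with X + Z ≥ 5 gives 32/15.
E[min(X, Z) | X + Z ≥ 5] = (32/15) / (97/120) = 256/97.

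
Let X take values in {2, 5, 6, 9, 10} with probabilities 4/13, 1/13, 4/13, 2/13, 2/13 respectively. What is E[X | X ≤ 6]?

P(X ≤ 6) = 9/13.
Σ over the event: 2·4/13 + 5·1/13 + 6·4/13 = 37/13.
E[X | X ≤ 6] = (37/13) / (9/13) = 37/9.

37/9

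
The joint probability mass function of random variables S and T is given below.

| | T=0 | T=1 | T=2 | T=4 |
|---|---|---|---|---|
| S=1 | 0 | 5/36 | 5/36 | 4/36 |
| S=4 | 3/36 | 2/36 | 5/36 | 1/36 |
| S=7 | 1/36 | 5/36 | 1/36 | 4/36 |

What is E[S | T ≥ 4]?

4

P(T ≥ 4) = 1/4.
Σ S·P over the event = 1·(4/36) + 4·(1/36) + 7·(4/36) = 1.
E[S | T ≥ 4] = (1) / (1/4) = 4.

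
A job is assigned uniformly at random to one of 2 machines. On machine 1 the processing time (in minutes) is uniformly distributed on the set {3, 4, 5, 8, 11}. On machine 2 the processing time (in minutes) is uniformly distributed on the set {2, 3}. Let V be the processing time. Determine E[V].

E[V | machine 1] = (3+4+5+8+11)/5 = 31/5.
E[V | machine 2] = (2+3)/2 = 5/2.
By the law of total expectation,
E[V] = (1/2)·(31/5) + (1/2)·(5/2) = 87/20.

87/20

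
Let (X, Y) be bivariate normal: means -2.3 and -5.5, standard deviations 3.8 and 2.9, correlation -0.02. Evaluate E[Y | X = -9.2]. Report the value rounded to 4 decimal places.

-5.3947

The regression of Y on X has slope ρ·σ_Y/σ_X and passes through (μ_X, μ_Y).
E[Y | X=-9.2] = -5.5 + (-0.02)·(2.9/3.8)·(-9.2 − (-2.3)) = -5.5 + (-0.015263)·(-6.9) = -5.3947.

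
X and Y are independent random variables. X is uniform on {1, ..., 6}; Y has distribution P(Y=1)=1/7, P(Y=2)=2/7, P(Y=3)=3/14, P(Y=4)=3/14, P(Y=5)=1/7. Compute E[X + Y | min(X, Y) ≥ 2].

29/4

P(min(X, Y) ≥ 2) = 5/7.
Summing (X+Y)·P(x,y) over outcomes with min(X, Y) ≥ 2 gives 145/28.
E[X + Y | min(X, Y) ≥ 2] = (145/28) / (5/7) = 29/4.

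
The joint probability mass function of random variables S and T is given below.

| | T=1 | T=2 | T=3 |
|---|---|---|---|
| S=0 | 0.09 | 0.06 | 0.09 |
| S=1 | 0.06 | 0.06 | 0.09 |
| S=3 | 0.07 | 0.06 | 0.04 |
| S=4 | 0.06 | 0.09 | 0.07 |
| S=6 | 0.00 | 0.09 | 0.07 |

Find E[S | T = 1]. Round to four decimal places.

1.8214

P(T = 1) = 0.28.
Σ S·P over the event = 0·(0.09) + 1·(0.06) + 3·(0.07) + 4·(0.06) = 0.51.
E[S | T = 1] = (0.51) / (0.28) = 1.8214.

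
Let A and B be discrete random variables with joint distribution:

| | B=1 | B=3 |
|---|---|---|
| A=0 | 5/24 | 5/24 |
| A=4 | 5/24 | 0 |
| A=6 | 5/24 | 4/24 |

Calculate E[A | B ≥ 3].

8/3

P(B ≥ 3) = 3/8.
Summing A·P(A=x,B=y) over the conditioning event gives 1.
E[A | B ≥ 3] = (1) / (3/8) = 8/3.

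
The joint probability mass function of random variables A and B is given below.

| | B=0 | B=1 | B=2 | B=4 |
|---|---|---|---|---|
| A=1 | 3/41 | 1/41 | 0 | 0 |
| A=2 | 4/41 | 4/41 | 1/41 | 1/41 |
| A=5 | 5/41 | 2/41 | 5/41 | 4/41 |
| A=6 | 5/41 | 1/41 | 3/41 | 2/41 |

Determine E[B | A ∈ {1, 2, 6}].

P(A ∈ {1, 2, 6}) = 25/41.
Summing B·P(A=x,B=y) over the conditioning event gives 26/41.
E[B | A ∈ {1, 2, 6}] = (26/41) / (25/41) = 26/25.

26/25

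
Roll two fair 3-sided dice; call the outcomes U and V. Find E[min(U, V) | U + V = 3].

1

Outcomes with U + V = 3: (1,2), (2,1), each with probability 1/9.
E[min(U, V) | U + V = 3] = (1 + 1) / 2 = 1.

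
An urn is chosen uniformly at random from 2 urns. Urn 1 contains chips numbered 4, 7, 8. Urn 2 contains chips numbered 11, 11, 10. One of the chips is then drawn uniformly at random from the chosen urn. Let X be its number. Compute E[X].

17/2

E[X | urn 1] = (4+7+8)/3 = 19/3.
E[X | urn 2] = (11+11+10)/3 = 32/3.
By the law of total expectation,
E[X] = (1/2)·(19/3) + (1/2)·(32/3) = 17/2.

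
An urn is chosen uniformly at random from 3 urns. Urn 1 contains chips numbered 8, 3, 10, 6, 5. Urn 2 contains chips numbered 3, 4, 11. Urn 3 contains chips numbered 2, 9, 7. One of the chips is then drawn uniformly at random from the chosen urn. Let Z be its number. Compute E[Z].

E[Z | urn 1] = (8+3+10+6+5)/5 = 32/5.
E[Z | urn 2] = (3+4+11)/3 = 6.
E[Z | urn 3] = (2+9+7)/3 = 6.
By the law of total expectation,
E[Z] = (1/3)·(32/5) + (1/3)·(6) + (1/3)·(6) = 92/15.

92/15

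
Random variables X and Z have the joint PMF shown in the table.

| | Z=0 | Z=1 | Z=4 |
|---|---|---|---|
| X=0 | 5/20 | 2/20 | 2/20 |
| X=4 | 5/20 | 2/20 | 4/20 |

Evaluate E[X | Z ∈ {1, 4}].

12/5

P(Z ∈ {1, 4}) = 1/2.
Σ X·P over the event = 0·(2/20) + 0·(2/20) + 4·(2/20) + 4·(4/20) = 6/5.
E[X | Z ∈ {1, 4}] = (6/5) / (1/2) = 12/5.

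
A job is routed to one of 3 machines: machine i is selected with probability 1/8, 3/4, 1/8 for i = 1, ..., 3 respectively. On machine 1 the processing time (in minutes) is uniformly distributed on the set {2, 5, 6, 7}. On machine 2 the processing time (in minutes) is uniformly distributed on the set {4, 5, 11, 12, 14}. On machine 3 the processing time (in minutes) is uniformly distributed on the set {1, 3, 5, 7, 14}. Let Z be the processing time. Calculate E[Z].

E[Z | machine 1] = (2+5+6+7)/4 = 5.
E[Z | machine 2] = (4+5+11+12+14)/5 = 46/5.
E[Z | machine 3] = (1+3+5+7+14)/5 = 6.
E[Z] = (1/8)·(5) + (3/4)·(46/5) + (1/8)·(6) = 331/40.

331/40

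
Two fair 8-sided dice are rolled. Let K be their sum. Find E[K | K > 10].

P(K > 10) = 21/64.
Σ over the event: 11·3/32 + 12·5/64 + 13·1/16 + 14·3/64 + 15·1/32 + 16·1/64 = 133/32.
E[K | K > 10] = (133/32) / (21/64) = 38/3.

38/3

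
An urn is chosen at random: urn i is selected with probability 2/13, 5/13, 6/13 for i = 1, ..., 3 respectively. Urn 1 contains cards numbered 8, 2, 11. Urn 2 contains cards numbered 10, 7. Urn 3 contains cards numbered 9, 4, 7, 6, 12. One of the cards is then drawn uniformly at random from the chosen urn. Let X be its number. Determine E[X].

1021/130

E[X | urn 1] = (8+2+11)/3 = 7.
E[X | urn 2] = (10+7)/2 = 17/2.
E[X | urn 3] = (9+4+7+6+12)/5 = 38/5.
E[X] = (2/13)·(7) + (5/13)·(17/2) + (6/13)·(38/5) = 1021/130.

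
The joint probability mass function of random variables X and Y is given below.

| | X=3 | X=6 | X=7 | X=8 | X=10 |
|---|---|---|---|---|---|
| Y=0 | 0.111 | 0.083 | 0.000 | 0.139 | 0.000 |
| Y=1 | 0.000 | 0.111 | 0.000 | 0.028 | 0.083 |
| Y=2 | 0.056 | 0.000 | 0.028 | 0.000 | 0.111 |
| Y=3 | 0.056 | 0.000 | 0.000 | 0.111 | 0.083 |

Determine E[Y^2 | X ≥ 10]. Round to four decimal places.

4.5993

P(X ≥ 10) = 0.277.
Σ Y^2·P over the event = 1·(0.083) + 4·(0.111) + 9·(0.083) = 1.274.
E[Y^2 | X ≥ 10] = (1.274) / (0.277) = 4.5993.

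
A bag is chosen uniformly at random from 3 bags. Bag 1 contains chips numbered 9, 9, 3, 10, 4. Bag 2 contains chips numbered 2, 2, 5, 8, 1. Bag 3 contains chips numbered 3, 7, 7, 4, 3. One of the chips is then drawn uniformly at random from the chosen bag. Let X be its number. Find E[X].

77/15

E[X | bag 1] = (9+9+3+10+4)/5 = 7.
E[X | bag 2] = (2+2+5+8+1)/5 = 18/5.
E[X | bag 3] = (3+7+7+4+3)/5 = 24/5.
By the law of total expectation,
E[X] = (1/3)·(7) + (1/3)·(18/5) + (1/3)·(24/5) = 77/15.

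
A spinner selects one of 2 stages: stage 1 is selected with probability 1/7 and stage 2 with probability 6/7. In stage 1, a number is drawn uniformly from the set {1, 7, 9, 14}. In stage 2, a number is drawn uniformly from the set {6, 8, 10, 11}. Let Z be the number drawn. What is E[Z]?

241/28

E[Z | stage 1] = (1+7+9+14)/4 = 31/4.
E[Z | stage 2] = (6+8+10+11)/4 = 35/4.
E[Z] = (1/7)·(31/4) + (6/7)·(35/4) = 241/28.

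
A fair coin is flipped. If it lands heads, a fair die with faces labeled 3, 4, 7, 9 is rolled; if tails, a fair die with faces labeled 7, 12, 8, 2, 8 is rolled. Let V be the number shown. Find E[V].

E[V | heads] = (3+4+7+9)/4 = 23/4.
E[V | tails] = (7+12+8+2+8)/5 = 37/5.
E[V] = (1/2)·(23/4) + (1/2)·(37/5) = 263/40.

263/40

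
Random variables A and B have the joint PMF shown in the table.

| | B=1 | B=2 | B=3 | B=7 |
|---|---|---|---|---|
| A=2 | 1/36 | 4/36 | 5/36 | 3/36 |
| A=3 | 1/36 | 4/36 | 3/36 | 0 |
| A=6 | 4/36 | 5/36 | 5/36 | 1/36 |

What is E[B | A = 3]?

9/4

P(A = 3) = 2/9.
Σ B·P over the event = 1·(1/36) + 2·(4/36) + 3·(3/36) = 1/2.
E[B | A = 3] = (1/2) / (2/9) = 9/4.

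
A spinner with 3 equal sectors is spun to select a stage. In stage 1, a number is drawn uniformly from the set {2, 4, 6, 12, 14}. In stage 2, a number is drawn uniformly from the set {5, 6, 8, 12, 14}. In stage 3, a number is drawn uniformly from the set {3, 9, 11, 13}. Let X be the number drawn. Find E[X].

128/15

E[X | stage 1] = (2+4+6+12+14)/5 = 38/5.
E[X | stage 2] = (5+6+8+12+14)/5 = 9.
E[X | stage 3] = (3+9+11+13)/4 = 9.
By the law of total expectation,
E[X] = (1/3)·(38/5) + (1/3)·(9) + (1/3)·(9) = 128/15.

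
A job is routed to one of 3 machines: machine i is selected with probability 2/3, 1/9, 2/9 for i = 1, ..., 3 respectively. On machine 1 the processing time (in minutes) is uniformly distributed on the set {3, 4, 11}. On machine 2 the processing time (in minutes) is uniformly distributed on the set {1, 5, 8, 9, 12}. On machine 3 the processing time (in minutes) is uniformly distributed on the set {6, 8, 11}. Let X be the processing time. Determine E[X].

179/27

E[X | machine 1] = (3+4+11)/3 = 6.
E[X | machine 2] = (1+5+8+9+12)/5 = 7.
E[X | machine 3] = (6+8+11)/3 = 25/3.
By the law of total expectation,
E[X] = (2/3)·(6) + (1/9)·(7) + (2/9)·(25/3) = 179/27.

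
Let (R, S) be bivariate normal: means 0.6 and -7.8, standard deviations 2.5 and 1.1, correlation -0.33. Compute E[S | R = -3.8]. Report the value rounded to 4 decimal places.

E[S | R=x] = μ_S + ρ(σ_S/σ_R)(x − μ_R) for jointly normal variables.
E[S | R=-3.8] = -7.8 + (-0.33)·(1.1/2.5)·(-3.8 − (0.6)) = -7.8 + (-0.1452)·(-4.4) = -7.1611.

-7.1611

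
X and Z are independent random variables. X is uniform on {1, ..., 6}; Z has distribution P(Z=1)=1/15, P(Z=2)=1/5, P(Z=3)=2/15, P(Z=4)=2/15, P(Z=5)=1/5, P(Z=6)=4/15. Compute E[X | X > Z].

24/5

P(X > Z) = 1/3.
Summing X·P(x,y) over outcomes with X > Z gives 8/5.
E[X | X > Z] = (8/5) / (1/3) = 24/5.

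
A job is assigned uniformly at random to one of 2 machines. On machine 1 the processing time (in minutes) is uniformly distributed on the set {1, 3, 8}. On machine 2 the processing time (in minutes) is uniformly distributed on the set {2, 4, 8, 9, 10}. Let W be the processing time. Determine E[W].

53/10

E[W | machine 1] = (1+3+8)/3 = 4.
E[W | machine 2] = (2+4+8+9+10)/5 = 33/5.
E[W] = (1/2)·(4) + (1/2)·(33/5) = 53/10.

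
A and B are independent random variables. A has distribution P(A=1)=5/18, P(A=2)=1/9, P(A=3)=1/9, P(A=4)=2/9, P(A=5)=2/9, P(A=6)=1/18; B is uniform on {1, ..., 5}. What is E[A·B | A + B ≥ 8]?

249/13

P(A + B ≥ 8) = 13/45.
Summing AB·P(x,y) over outcomes with A + B ≥ 8 gives 83/15.
E[A·B | A + B ≥ 8] = (83/15) / (13/45) = 249/13.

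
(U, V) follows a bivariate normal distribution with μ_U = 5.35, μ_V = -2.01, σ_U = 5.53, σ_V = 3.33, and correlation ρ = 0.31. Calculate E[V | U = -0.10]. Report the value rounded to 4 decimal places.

The regression of V on U has slope ρ·σ_V/σ_U and passes through (μ_U, μ_V).
E[V | U=-0.10] = -2.01 + (0.31)·(3.33/5.53)·(-0.10 − (5.35)) = -2.01 + (0.18667)·(-5.45) = -3.0274.

-3.0274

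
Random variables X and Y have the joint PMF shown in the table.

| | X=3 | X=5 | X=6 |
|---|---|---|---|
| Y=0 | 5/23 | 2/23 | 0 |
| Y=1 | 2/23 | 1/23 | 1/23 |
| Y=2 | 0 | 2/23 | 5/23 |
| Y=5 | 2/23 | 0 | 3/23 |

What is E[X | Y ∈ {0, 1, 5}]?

33/8

P(Y ∈ {0, 1, 5}) = 16/23.
Summing X·P(X=x,Y=y) over the conditioning event gives 66/23.
E[X | Y ∈ {0, 1, 5}] = (66/23) / (16/23) = 33/8.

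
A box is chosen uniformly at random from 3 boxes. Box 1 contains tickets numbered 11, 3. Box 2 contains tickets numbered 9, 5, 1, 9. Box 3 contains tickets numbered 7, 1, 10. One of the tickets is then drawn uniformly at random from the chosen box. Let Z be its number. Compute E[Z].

E[Z | box 1] = (11+3)/2 = 7.
E[Z | box 2] = (9+5+1+9)/4 = 6.
E[Z | box 3] = (7+1+10)/3 = 6.
By the law of total expectation,
E[Z] = (1/3)·(7) + (1/3)·(6) + (1/3)·(6) = 19/3.

19/3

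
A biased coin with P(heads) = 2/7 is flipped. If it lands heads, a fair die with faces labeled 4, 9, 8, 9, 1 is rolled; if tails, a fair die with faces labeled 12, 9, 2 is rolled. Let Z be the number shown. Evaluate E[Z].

761/105

E[Z | heads] = (4+9+8+9+1)/5 = 31/5.
E[Z | tails] = (12+9+2)/3 = 23/3.
By the law of total expectation,
E[Z] = (2/7)·(31/5) + (5/7)·(23/3) = 761/105.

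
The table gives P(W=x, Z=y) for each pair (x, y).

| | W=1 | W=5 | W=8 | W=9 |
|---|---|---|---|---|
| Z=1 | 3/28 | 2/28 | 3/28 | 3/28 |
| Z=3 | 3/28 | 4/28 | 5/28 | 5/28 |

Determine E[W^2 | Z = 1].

P(Z = 1) = 11/28.
Σ W^2·P over the event = 1·(3/28) + 25·(2/28) + 64·(3/28) + 81·(3/28) = 122/7.
E[W^2 | Z = 1] = (122/7) / (11/28) = 488/11.

488/11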